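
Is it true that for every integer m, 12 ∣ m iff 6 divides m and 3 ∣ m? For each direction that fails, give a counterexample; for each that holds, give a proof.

[⇒] If 12 ∣ m, write m = 12q. Since 12 = 2·6, m = 6·(2q), so 6 ∣ m; and since 12 = 4·3, m = 3·(4q), so 3 ∣ m.

[⇐] This fails: take m = 6. Both 6 ∣ 6 and 3 ∣ 6, yet 6 is not a multiple of 12 (since 6 = 0·12 + 6), so 12 ∤ 6.

Not equivalent: only (⇒) holds.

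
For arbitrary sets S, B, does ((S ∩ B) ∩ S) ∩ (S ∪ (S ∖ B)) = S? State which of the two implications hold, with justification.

(⊆) Let x ∈ ((S ∩ B) ∩ S) ∩ (S ∪ (S ∖ B)). Then x ∈ S ∩ B, from which x ∈ S.

(⊇) This inclusion fails. Take S = {1}, B = ∅; then 1 ∈ S but 1 ∉ ((S ∩ B) ∩ S) ∩ (S ∪ (S ∖ B)).

The sets are not equal: only the forward inclusion holds.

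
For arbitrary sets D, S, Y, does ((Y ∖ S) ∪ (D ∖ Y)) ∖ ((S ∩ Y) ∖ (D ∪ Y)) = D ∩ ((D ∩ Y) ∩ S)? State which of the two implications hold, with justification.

(⊆) fails and (⊇) fails.

Forward inclusion. This inclusion fails. Take D = {1}, S = ∅, Y = ∅; then 1 ∈ ((Y ∖ S) ∪ (D ∖ Y)) ∖ ((S ∩ Y) ∖ (D ∪ Y)) but 1 ∉ D ∩ ((D ∩ Y) ∩ S).

Reverse inclusion. This inclusion fails. Take D = {1}, S = {1}, Y = {1}; then 1 ∈ D ∩ ((D ∩ Y) ∩ S) but 1 ∉ ((Y ∖ S) ∪ (D ∖ Y)) ∖ ((S ∩ Y) ∖ (D ∪ Y)).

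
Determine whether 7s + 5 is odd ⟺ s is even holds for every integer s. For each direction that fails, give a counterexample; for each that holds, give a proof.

(⟹) Suppose 7s + 5 is odd. Since 7 is odd, 7s and s have the same parity, so 7s + 5 ≡ s + 5 (mod 2). As 5 is odd, 7s + 5 is odd exactly when s is even. Thus s is even.

(⟸) Conversely, suppose s is even; write s = 2j. Then 7s + 5 = 7·(2j) + 5 = 2·7j + 5, which is odd.

The biconditional holds.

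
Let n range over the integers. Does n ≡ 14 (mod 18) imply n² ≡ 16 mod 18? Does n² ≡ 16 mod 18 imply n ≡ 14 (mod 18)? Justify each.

Not equivalent: only (⇒) holds.

Forward direction. Suppose n ≡ 14 (mod 18). Write n = 18j + 14. Then (18j + 14)² = 324j² + 504j + 196 = 18(18j² + 28j + 10) + 16, so n² ≡ 16 (mod 18).

Converse. This fails: take n = 4. Then 4² = 16 ≡ 16 (mod 18), yet 4 ≡ 4 (mod 18), not 14.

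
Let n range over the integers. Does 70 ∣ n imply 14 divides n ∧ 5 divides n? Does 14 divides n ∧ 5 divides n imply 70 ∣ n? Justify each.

(⇒) If 70 ∣ n, write n = 70q. Since 70 = 5·14, n = 14·(5q), so 14 ∣ n; and since 70 = 14·5, n = 5·(14q), so 5 ∣ n.

(⇐) Suppose 14 ∣ n and 5 ∣ n. Any common multiple of 14 and 5 is a multiple of their lcm; here gcd(14, 5) = 1, so lcm(14, 5) = 14·5 = 70, so 70 ∣ n.

The biconditional holds.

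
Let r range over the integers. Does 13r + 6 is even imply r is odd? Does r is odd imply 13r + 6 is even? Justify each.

Both directions fail.

(⟹) This fails: r = 2 gives 13r + 6 = 32, which is even, but 2 is even, not odd.

(⟸) This also fails: r = 3 is odd, but 13r + 6 = 45 is odd, not even.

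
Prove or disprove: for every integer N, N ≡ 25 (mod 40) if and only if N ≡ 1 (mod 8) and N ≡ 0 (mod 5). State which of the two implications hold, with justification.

Equivalent; both directions hold.

(→) Suppose N ≡ 25 (mod 40); write N = 40j + 25. Since 8 ∣ 40, reducing mod 8 gives N ≡ 25 ≡ 1 (mod 8); since 5 ∣ 40, reducing mod 5 gives N ≡ 25 ≡ 0 (mod 5).

(←) Conversely, if N ≡ 1 (mod 8) and N ≡ 0 (mod 5), then by the Chinese remainder theorem N ≡ 25 (mod 40). This is exactly N ≡ 25 (mod 40).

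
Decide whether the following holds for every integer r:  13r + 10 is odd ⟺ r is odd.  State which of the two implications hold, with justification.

The biconditional holds.

Forward direction. Suppose 13r + 10 is odd. Since 13 is odd, 13r and r have the same parity, so 13r + 10 ≡ r + 10 (mod 2). As 10 is even, 13r + 10 is odd exactly when r is odd. Thus r is odd.

Converse. Suppose r is odd; write r = 2j + 1. Then 13r + 10 = 13·(2j + 1) + 10 = 2·13j + 23, which is odd.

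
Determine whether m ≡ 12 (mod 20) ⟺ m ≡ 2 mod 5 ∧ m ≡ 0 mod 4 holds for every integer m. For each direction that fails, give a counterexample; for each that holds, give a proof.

Equivalent; both directions hold.

(⟸) If m ≡ 2 (mod 5) and m ≡ 0 (mod 4), then by the Chinese remainder theorem m ≡ 12 (mod 20). This is exactly m ≡ 12 (mod 20).

(⟹) Suppose m ≡ 12 (mod 20); write m = 20j + 12. Since 5 ∣ 20, reducing mod 5 gives m ≡ 12 ≡ 2 (mod 5); since 4 ∣ 20, reducing mod 4 gives m ≡ 12 ≡ 0 (mod 4).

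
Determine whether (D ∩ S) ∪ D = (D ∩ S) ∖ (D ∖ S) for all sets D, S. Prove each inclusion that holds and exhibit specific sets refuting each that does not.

(⟸) Let x ∈ (D ∩ S) ∖ (D ∖ S). Then x ∈ D ∩ S, from which x ∈ (D ∩ S) ∪ D.

(⟹) This inclusion fails. Take D = {1}, S = ∅; then 1 ∈ (D ∩ S) ∪ D but 1 ∉ (D ∩ S) ∖ (D ∖ S).

The sets are not equal: only the reverse inclusion holds.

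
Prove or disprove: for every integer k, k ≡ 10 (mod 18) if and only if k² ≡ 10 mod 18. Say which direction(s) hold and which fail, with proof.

(←) This fails: take k = 8. Then 8² = 64 ≡ 10 (mod 18), yet 8 ≡ 8 (mod 18), not 10.

(→) Suppose k ≡ 10 (mod 18). Write k = 18j + 10. Then (18j + 10)² = 324j² + 360j + 100 = 18(18j² + 20j + 5) + 10, so k² ≡ 10 (mod 18).

(⇒) holds; (⇐) fails.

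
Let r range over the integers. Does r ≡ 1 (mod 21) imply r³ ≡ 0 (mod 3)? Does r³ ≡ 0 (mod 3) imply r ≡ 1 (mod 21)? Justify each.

Both directions fail.

[⇒] This fails: take r = 1. Then 1 ≡ 1 (mod 21), but 1³ = 1 ≡ 1 (mod 3), not 0.

[⇐] This fails: take r = 0. Then 0³ = 0 ≡ 0 (mod 3), yet 0 ≡ 0 (mod 21), not 1.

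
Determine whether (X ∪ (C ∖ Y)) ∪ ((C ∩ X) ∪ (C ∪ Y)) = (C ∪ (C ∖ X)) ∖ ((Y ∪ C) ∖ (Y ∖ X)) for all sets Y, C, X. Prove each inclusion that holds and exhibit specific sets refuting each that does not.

(⊆) fails; (⊇) holds.

Forward inclusion. This inclusion fails. Take Y = {1}, C = ∅, X = ∅; then 1 ∈ (X ∪ (C ∖ Y)) ∪ ((C ∩ X) ∪ (C ∪ Y)) but 1 ∉ (C ∪ (C ∖ X)) ∖ ((Y ∪ C) ∖ (Y ∖ X)).

Reverse inclusion. Let x ∈ (C ∪ (C ∖ X)) ∖ ((Y ∪ C) ∖ (Y ∖ X)). Then x ∈ Y ∩ C and x ∉ X, from which x ∈ (X ∪ (C ∖ Y)) ∪ ((C ∩ X) ∪ (C ∪ Y)).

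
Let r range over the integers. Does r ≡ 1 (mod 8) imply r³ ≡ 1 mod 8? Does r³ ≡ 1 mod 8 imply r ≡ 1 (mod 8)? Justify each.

[⇐] For the converse, argue contrapositively. If r ≢ 1 (mod 8), then r is congruent to one of 0, 2, 3, 4, 5, 6, 7 modulo 8, and these give r³ ≡ 0, 0, 3, 0, 5, 0, 7 respectively — never 1.

[⇒] Suppose r ≡ 1 (mod 8). Write r = 8j + 1. Then (8j + 1)³ = 512j³ + 192j² + 24j + 1 = 8(64j³ + 24j² + 3j) + 1, so r³ ≡ 1 (mod 8).

Both implications hold.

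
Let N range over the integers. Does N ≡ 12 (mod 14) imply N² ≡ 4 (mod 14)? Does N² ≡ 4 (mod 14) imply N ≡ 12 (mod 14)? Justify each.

Not equivalent: only (⇒) holds.

Forward direction. Suppose N ≡ 12 (mod 14). Write N = 14j + 12. Then (14j + 12)² = 196j² + 336j + 144 = 14(14j² + 24j + 10) + 4, so N² ≡ 4 (mod 14).

Converse. This fails: take N = 2. Then 2² = 4 ≡ 4 (mod 14), yet 2 ≡ 2 (mod 14), not 12.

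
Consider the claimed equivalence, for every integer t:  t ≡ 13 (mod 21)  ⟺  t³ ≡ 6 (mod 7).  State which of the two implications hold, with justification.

Only the forward implication holds.

[⇐] This fails: take t = 3. Then 3³ = 27 ≡ 6 (mod 7), yet 3 ≡ 3 (mod 21), not 13.

[⇒] Suppose t ≡ 13 (mod 21). Then t³ ≡ 13³ = 2197 (mod 21), and since 7 ∣ 21, also t³ ≡ 6 (mod 7).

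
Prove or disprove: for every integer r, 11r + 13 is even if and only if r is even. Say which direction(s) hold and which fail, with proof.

(⇒) fails and (⇐) fails.

(⟹) This fails: r = 3 gives 11r + 13 = 46, which is even, but 3 is odd, not even.

(⟸) This also fails: r = 4 is even, but 11r + 13 = 57 is odd, not even.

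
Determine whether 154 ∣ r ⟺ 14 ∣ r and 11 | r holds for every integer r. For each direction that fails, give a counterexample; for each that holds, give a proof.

Equivalent; both directions hold.

(⇒) If 154 ∣ r, write r = 154q. Since 154 = 11·14, r = 14·(11q), so 14 ∣ r; and since 154 = 14·11, r = 11·(14q), so 11 ∣ r.

(⇐) Suppose 14 ∣ r and 11 ∣ r. Any common multiple of 14 and 11 is a multiple of their lcm; here gcd(14, 11) = 1, so lcm(14, 11) = 14·11 = 154, so 154 ∣ r.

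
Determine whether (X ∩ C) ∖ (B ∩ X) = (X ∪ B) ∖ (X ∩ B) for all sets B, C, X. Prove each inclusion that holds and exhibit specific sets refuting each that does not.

Only the forward inclusion holds.

Reverse inclusion. This inclusion fails. Take B = {1}, C = ∅, X = ∅; then 1 ∈ (X ∪ B) ∖ (X ∩ B) but 1 ∉ (X ∩ C) ∖ (B ∩ X).

Forward inclusion. Let x ∈ (X ∩ C) ∖ (B ∩ X). Then x ∈ C ∩ X and x ∉ B, from which x ∈ (X ∪ B) ∖ (X ∩ B).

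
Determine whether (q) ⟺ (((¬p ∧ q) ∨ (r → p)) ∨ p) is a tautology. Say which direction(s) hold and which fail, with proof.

Only the forward implication holds.

(⟹) Assume the antecedent. If r is true, the antecedent forces (r = T, q = T, p = F) or (r = T, q = T, p = T), and ((¬p ∧ q) ∨ (r → p)) ∨ p holds there. If r is false, ((¬p ∧ q) ∨ (r → p)) ∨ p reduces to true regardless of the other variables. Either way ((¬p ∧ q) ∨ (r → p)) ∨ p holds.

(⟸) This fails. Under r = F, q = F, p = F, the left side is false but the right side is true.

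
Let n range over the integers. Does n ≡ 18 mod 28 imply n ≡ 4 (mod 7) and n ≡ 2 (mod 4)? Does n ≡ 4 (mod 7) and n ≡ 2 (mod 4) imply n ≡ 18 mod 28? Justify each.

Both directions hold.

[⇒] Suppose n ≡ 18 (mod 28); write n = 28j + 18. Since 7 ∣ 28, reducing mod 7 gives n ≡ 18 ≡ 4 (mod 7); since 4 ∣ 28, reducing mod 4 gives n ≡ 18 ≡ 2 (mod 4).

[⇐] Conversely, if n ≡ 4 (mod 7) and n ≡ 2 (mod 4), then by the Chinese remainder theorem n ≡ 18 (mod 28). This is exactly n ≡ 18 (mod 28).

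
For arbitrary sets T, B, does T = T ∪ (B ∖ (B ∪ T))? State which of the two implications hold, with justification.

The two sets are equal.

(⊇) Let x ∈ T ∪ (B ∖ (B ∪ T)). Then either x ∈ T and x ∉ B; or x ∈ T ∩ B. In each case x ∈ T, so T ∪ (B ∖ (B ∪ T)) ⊆ T.

(⊆) Let x ∈ T. Then either x ∈ T and x ∉ B; or x ∈ T ∩ B. In each case x ∈ T ∪ (B ∖ (B ∪ T)), so T ⊆ T ∪ (B ∖ (B ∪ T)).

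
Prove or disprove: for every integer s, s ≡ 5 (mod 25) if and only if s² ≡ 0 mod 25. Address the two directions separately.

[⇐] This fails: take s = 0. Then 0² = 0 ≡ 0 (mod 25), yet 0 ≡ 0 (mod 25), not 5.

[⇒] Suppose s ≡ 5 (mod 25). Write s = 25j + 5. Then (25j + 5)² = 625j² + 250j + 25 = 25(25j² + 10j + 1) + 0, so s² ≡ 0 (mod 25).

The forward direction holds; the converse fails.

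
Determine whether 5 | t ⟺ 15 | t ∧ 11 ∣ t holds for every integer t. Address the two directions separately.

Only the reverse direction holds.

[⇐] Suppose 15 ∣ t and 11 ∣ t. Any common multiple of 15 and 11 is a multiple of their lcm; here gcd(15, 11) = 1, so lcm(15, 11) = 15·11 = 165, so 165 ∣ t. Since 5 ∣ 165, it follows that 5 ∣ t.

[⇒] This fails: take t = 5. Certainly 5 ∣ 5, but 15 ∤ 5.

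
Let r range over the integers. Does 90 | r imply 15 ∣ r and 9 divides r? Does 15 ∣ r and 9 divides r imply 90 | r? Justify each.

(⟹) If 90 ∣ r, write r = 90q. Since 90 = 6·15, r = 15·(6q), so 15 ∣ r; and since 90 = 10·9, r = 9·(10q), so 9 ∣ r.

(⟸) This fails: take r = 45. Both 15 ∣ 45 and 9 ∣ 45, yet 45 is not a multiple of 90 (since 45 = 0·90 + 45), so 90 ∤ 45.

(⇒) holds; (⇐) fails.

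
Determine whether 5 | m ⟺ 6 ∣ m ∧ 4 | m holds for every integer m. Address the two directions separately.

Neither direction holds.

(→) This fails: take m = 5. Certainly 5 ∣ 5, but 6 ∤ 5.

(←) This fails: take m = 12. Both 6 ∣ 12 and 4 ∣ 12, yet 12 is not a multiple of 5 (since 12 = 2·5 + 2), so 5 ∤ 12.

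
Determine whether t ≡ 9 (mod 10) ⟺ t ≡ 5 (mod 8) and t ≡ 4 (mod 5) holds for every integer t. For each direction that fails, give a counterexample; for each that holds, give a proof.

(⇒) fails; (⇐) holds.

(⟹) This fails: t = 9 gives 9 ≡ 9 (mod 10) but 9 ≡ 1 (mod 8), so the conjunction on the right does not hold.

(⟸) Conversely, if t ≡ 5 (mod 8) and t ≡ 4 (mod 5), then by the Chinese remainder theorem t ≡ 29 (mod 40). Since 29 ≡ 9 (mod 10) and 10 ∣ 40, we get t ≡ 9 (mod 10).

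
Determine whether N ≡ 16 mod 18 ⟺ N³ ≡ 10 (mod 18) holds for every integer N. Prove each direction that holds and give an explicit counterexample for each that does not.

Not equivalent: only (⇒) holds.

(⟸) This fails: take N = 4. Then 4³ = 64 ≡ 10 (mod 18), yet 4 ≡ 4 (mod 18), not 16.

(⟹) Suppose N ≡ 16 mod 18. Write N = 18j + 16. Then (18j + 16)³ = 5832j³ + 15552j² + 13824j + 4096 = 18(324j³ + 864j² + 768j + 227) + 10, so N³ ≡ 10 (mod 18).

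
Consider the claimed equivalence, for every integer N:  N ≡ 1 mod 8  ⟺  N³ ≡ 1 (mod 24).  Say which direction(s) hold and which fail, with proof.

(←) The residues r modulo 24 with r³ ≡ 1 (mod 24) are exactly {1}, and each is ≡ 1 (mod 8).

(→) This fails: take N = 9. Then 9 ≡ 1 (mod 8), but 9³ = 729 ≡ 9 (mod 24), not 1.

Only the converse holds.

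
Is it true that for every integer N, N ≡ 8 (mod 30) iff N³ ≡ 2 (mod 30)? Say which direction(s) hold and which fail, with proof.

(⇐) Suppose N³ ≡ 2 (mod 30). The only residue r in {0, …, 29} with r³ ≡ 2 (mod 30) is r = 8, so N ≡ 8 (mod 30).

(⇒) Suppose N ≡ 8 (mod 30). Write N = 30j + 8. Then (30j + 8)³ = 27000j³ + 21600j² + 5760j + 512 = 30(900j³ + 720j² + 192j + 17) + 2, so N³ ≡ 2 (mod 30).

Equivalent; both directions hold.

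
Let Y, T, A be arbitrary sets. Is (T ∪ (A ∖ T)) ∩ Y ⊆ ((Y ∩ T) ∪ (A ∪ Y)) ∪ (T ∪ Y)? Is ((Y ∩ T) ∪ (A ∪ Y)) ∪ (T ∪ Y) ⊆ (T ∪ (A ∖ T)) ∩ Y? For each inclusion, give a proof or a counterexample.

Only the forward inclusion holds.

(⊆) Let x ∈ (T ∪ (A ∖ T)) ∩ Y. Then either x ∈ Y ∩ T and x ∉ A; or x ∈ Y ∩ A and x ∉ T; or x ∈ Y ∩ T ∩ A. In each case x ∈ ((Y ∩ T) ∪ (A ∪ Y)) ∪ (T ∪ Y), so (T ∪ (A ∖ T)) ∩ Y ⊆ ((Y ∩ T) ∪ (A ∪ Y)) ∪ (T ∪ Y).

(⊇) This inclusion fails. Take Y = {1}, T = ∅, A = ∅; then 1 ∈ ((Y ∩ T) ∪ (A ∪ Y)) ∪ (T ∪ Y) but 1 ∉ (T ∪ (A ∖ T)) ∩ Y.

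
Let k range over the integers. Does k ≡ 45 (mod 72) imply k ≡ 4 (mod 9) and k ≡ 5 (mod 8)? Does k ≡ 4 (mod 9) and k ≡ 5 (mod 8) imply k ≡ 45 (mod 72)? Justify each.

(⇒) fails and (⇐) fails.

(⟹) This fails: k = 45 gives 45 ≡ 45 (mod 72) but 45 ≡ 0 (mod 9), so the conjunction on the right does not hold.

(⟸) This fails: k = 13 satisfies both congruences on the right (13 ≡ 4 mod 9 and 13 ≡ 5 mod 8) yet 13 ≡ 13 (mod 72), not 45.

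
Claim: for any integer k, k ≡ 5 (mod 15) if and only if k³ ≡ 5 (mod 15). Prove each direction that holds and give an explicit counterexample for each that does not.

[⇒] Suppose k ≡ 5 (mod 15). Write k = 15j + 5. Then (15j + 5)³ = 3375j³ + 3375j² + 1125j + 125 = 15(225j³ + 225j² + 75j + 8) + 5, so k³ ≡ 5 (mod 15).

[⇐] Conversely, suppose k³ ≡ 5 (mod 15). The only residue r in {0, …, 14} with r³ ≡ 5 (mod 15) is r = 5, so k ≡ 5 (mod 15).

Both directions hold.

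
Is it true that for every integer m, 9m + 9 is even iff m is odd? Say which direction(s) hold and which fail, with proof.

(←) Suppose m is odd; write m = 2j + 1. Then 9m + 9 = 9·(2j + 1) + 9 = 2·9j + 18, which is even.

(→) Suppose 9m + 9 is even. Since 9 is odd, 9m and m have the same parity, so 9m + 9 ≡ m + 9 (mod 2). As 9 is odd, 9m + 9 is even exactly when m is odd. Thus m is odd.

Both directions hold; the statement is true.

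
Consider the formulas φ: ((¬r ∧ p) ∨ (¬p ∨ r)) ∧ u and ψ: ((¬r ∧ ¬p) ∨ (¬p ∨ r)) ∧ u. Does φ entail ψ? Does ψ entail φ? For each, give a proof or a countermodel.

Only the converse holds.

[⇒] This fails. Under r = F, u = T, p = T, the left side is true but the right side is false.

[⇐] Assume the antecedent. If r is true, the antecedent forces (r = T, u = T, p = F) or (r = T, u = T, p = T), and ((¬r ∧ p) ∨ (¬p ∨ r)) ∧ u holds there. If r is false, the antecedent forces (r = F, u = T, p = F), and ((¬r ∧ p) ∨ (¬p ∨ r)) ∧ u holds there. Either way ((¬r ∧ p) ∨ (¬p ∨ r)) ∧ u holds.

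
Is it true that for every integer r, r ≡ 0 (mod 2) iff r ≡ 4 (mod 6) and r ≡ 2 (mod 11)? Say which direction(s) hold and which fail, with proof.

(←) If r ≡ 4 (mod 6) and r ≡ 2 (mod 11), then by the Chinese remainder theorem r ≡ 46 (mod 66). Since 46 ≡ 0 (mod 2) and 2 ∣ 66, we get r ≡ 0 (mod 2).

(→) This fails: r = 0 gives 0 ≡ 0 (mod 2) but 0 ≡ 0 (mod 6), so the conjunction on the right does not hold.

Only the converse holds.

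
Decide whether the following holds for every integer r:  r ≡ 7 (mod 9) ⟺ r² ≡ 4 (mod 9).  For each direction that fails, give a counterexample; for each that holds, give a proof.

(⇒) Suppose r ≡ 7 (mod 9). Write r = 9j + 7. Then (9j + 7)² = 81j² + 126j + 49 = 9(9j² + 14j + 5) + 4, so r² ≡ 4 (mod 9).

(⇐) This fails: take r = 2. Then 2² = 4 ≡ 4 (mod 9), yet 2 ≡ 2 (mod 9), not 7.

Only the forward implication holds.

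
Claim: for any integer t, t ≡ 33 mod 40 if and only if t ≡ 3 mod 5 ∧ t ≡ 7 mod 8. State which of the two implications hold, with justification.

Neither implication holds.

[⇒] This fails: t = 33 gives 33 ≡ 33 (mod 40) but 33 ≡ 1 (mod 8), so the conjunction on the right does not hold.

[⇐] This fails: t = 23 satisfies both congruences on the right (23 ≡ 3 mod 5 and 23 ≡ 7 mod 8) yet 23 ≡ 23 (mod 40), not 33.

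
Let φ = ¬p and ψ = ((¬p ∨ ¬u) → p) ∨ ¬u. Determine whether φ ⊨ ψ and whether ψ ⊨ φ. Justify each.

(⇒) This fails. Under p = F, u = T, the left side is true but the right side is false.

(⇐) This fails. Under p = T, u = F, the left side is false but the right side is true.

(⇒) fails and (⇐) fails.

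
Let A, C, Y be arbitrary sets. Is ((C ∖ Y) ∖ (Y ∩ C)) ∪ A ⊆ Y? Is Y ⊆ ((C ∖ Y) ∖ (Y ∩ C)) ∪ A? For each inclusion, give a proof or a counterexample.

(⊆) This inclusion fails. Take A = {1}, C = ∅, Y = ∅; then 1 ∈ ((C ∖ Y) ∖ (Y ∩ C)) ∪ A but 1 ∉ Y.

(⊇) This inclusion fails. Take A = ∅, C = ∅, Y = {1}; then 1 ∈ Y but 1 ∉ ((C ∖ Y) ∖ (Y ∩ C)) ∪ A.

Both inclusions fail.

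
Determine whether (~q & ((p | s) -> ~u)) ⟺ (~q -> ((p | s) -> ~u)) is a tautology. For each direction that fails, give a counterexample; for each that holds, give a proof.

(⟹) Assume the antecedent. If u is true, the antecedent forces (p = F, q = F, u = T, s = F), and ~q -> ((p | s) -> ~u) holds there. If u is false, ~q -> ((p | s) -> ~u) reduces to true regardless of the other variables. Either way ~q -> ((p | s) -> ~u) holds.

(⟸) This fails. Under p = F, q = T, u = F, s = F, the left side is false but the right side is true.

Only the forward implication holds.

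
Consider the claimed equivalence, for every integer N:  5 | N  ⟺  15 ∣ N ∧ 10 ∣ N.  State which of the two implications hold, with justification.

Forward direction. This fails: take N = 5. Certainly 5 ∣ 5, but 15 ∤ 5.

Converse. Suppose 15 ∣ N and 10 ∣ N. Any common multiple of 15 and 10 is a multiple of their lcm; here lcm(15, 10) = 15·10/gcd(15, 10) = 150/5 = 30, so 30 ∣ N. Since 5 ∣ 30, it follows that 5 ∣ N.

The forward direction fails; the converse holds.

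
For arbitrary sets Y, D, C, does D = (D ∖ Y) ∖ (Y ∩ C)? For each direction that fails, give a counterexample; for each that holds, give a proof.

(⊆) This inclusion fails. Take Y = {1}, D = {1}, C = ∅; then 1 ∈ D but 1 ∉ (D ∖ Y) ∖ (Y ∩ C).

(⊇) Let x ∈ (D ∖ Y) ∖ (Y ∩ C). Then either x ∈ D and x ∉ Y, C; or x ∈ D ∩ C and x ∉ Y. In each case x ∈ D, so (D ∖ Y) ∖ (Y ∩ C) ⊆ D.

Only the reverse inclusion holds.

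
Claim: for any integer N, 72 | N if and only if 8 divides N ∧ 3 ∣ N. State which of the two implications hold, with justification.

Only the forward implication holds.

(→) If 72 ∣ N, write N = 72q. Since 72 = 9·8, N = 8·(9q), so 8 ∣ N; and since 72 = 24·3, N = 3·(24q), so 3 ∣ N.

(←) This fails: take N = 24. Both 8 ∣ 24 and 3 ∣ 24, yet 24 is not a multiple of 72 (since 24 = 0·72 + 24), so 72 ∤ 24.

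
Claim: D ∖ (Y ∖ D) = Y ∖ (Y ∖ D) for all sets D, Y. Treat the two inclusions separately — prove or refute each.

Only the reverse inclusion holds.

(⊆) This inclusion fails. Take D = {1}, Y = ∅; then 1 ∈ D ∖ (Y ∖ D) but 1 ∉ Y ∖ (Y ∖ D).

(⊇) Let x ∈ Y ∖ (Y ∖ D). Then x ∈ D ∩ Y, from which x ∈ D ∖ (Y ∖ D).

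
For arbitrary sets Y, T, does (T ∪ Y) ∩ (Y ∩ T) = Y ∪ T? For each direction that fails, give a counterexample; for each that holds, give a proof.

Only the forward inclusion holds.

(⟹) Let x ∈ (T ∪ Y) ∩ (Y ∩ T). Then x ∈ Y ∩ T, from which x ∈ Y ∪ T.

(⟸) This inclusion fails. Take Y = {1}, T = ∅; then 1 ∈ Y ∪ T but 1 ∉ (T ∪ Y) ∩ (Y ∩ T).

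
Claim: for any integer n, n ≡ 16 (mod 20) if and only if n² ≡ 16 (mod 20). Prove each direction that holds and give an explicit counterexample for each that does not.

Only the forward implication holds.

(⇒) Suppose n ≡ 16 (mod 20). Write n = 20j + 16. Then (20j + 16)² = 400j² + 640j + 256 = 20(20j² + 32j + 12) + 16, so n² ≡ 16 (mod 20).

(⇐) This fails: take n = 4. Then 4² = 16 ≡ 16 (mod 20), yet 4 ≡ 4 (mod 20), not 16.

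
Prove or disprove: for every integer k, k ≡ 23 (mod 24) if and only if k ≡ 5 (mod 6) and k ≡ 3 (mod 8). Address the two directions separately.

Both directions fail.

(→) This fails: k = 23 gives 23 ≡ 23 (mod 24) but 23 ≡ 7 (mod 8), so the conjunction on the right does not hold.

(←) This fails: k = 11 satisfies both congruences on the right (11 ≡ 5 mod 6 and 11 ≡ 3 mod 8) yet 11 ≡ 11 (mod 24), not 23.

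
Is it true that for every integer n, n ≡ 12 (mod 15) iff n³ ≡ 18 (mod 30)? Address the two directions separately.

Forward direction. This fails: take n = 27. Then 27 ≡ 12 (mod 15), but 27³ = 19683 ≡ 3 (mod 30), not 18.

Converse. The residues r modulo 30 with r³ ≡ 18 (mod 30) are exactly {12}, and each is ≡ 12 (mod 15).

Not equivalent: only (⇐) holds.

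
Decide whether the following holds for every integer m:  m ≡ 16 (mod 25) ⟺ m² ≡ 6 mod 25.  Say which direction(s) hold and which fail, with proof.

(⇐) This fails: take m = 9. Then 9² = 81 ≡ 6 (mod 25), yet 9 ≡ 9 (mod 25), not 16.

(⇒) Suppose m ≡ 16 (mod 25). Write m = 25j + 16. Then (25j + 16)² = 625j² + 800j + 256 = 25(25j² + 32j + 10) + 6, so m² ≡ 6 (mod 25).

Only the forward implication holds.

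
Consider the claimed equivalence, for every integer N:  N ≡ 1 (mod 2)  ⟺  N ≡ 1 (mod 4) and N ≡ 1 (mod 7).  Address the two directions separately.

(⇒) fails; (⇐) holds.

Forward direction. This fails: N = 3 gives 3 ≡ 1 (mod 2) but 3 ≡ 3 (mod 4), so the conjunction on the right does not hold.

Converse. If N ≡ 1 (mod 4) and N ≡ 1 (mod 7), then by the Chinese remainder theorem N ≡ 1 (mod 28). Since 1 ≡ 1 (mod 2) and 2 ∣ 28, we get N ≡ 1 (mod 2).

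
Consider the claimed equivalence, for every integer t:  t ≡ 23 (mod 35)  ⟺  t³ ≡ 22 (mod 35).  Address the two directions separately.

(⟹) Suppose t ≡ 23 (mod 35). Write t = 35j + 23. Then (35j + 23)³ = 42875j³ + 84525j² + 55545j + 12167 = 35(1225j³ + 2415j² + 1587j + 347) + 22, so t³ ≡ 22 (mod 35).

(⟸) This fails: take t = 8. Then 8³ = 512 ≡ 22 (mod 35), yet 8 ≡ 8 (mod 35), not 23.

The forward direction holds; the converse fails.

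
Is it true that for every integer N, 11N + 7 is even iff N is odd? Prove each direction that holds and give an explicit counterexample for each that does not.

(⟸) Suppose N is odd; write N = 2j + 1. Then 11N + 7 = 11·(2j + 1) + 7 = 2·11j + 18, which is even.

(⟹) Suppose 11N + 7 is even. Since 11 is odd, 11N and N have the same parity, so 11N + 7 ≡ N + 7 (mod 2). As 7 is odd, 11N + 7 is even exactly when N is odd. Thus N is odd.

Equivalent; both directions hold.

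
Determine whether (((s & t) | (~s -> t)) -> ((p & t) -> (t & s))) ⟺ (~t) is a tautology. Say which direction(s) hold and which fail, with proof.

The forward direction fails; the converse holds.

(⇒) This fails. Under p = F, t = T, s = F, the left side is true but the right side is false.

(⇐) Assume the antecedent. If p is true, the antecedent forces (p = T, t = F, s = F) or (p = T, t = F, s = T), and the consequent holds there. If p is false, the consequent reduces to true regardless of the other variables. Either way the consequent holds.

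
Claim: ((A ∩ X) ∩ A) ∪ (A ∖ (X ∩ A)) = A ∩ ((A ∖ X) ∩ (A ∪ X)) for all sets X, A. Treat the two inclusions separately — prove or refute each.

(⊆) fails; (⊇) holds.

Forward inclusion. This inclusion fails. Take X = {1}, A = {1}; then 1 ∈ ((A ∩ X) ∩ A) ∪ (A ∖ (X ∩ A)) but 1 ∉ A ∩ ((A ∖ X) ∩ (A ∪ X)).

Reverse inclusion. Let x ∈ A ∩ ((A ∖ X) ∩ (A ∪ X)). Then x ∈ A and x ∉ X, from which x ∈ ((A ∩ X) ∩ A) ∪ (A ∖ (X ∩ A)).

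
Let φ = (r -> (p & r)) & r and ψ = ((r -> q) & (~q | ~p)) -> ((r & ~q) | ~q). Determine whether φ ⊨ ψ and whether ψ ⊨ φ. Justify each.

Not equivalent: only (⇒) holds.

[⇒] Assume the antecedent. If r is true, the antecedent forces (r = T, p = T, q = F) or (r = T, p = T, q = T), and the consequent holds there. If r is false, the antecedent cannot hold. Either way the consequent holds.

[⇐] This fails. Under r = F, p = F, q = F, the left side is false but the right side is true.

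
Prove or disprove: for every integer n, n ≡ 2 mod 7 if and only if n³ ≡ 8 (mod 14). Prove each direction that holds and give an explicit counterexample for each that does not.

(⇒) This fails: take n = 9. Then 9 ≡ 2 (mod 7), but 9³ = 729 ≡ 1 (mod 14), not 8.

(⇐) This fails: take n = 4. Then 4³ = 64 ≡ 8 (mod 14), yet 4 ≡ 4 (mod 7), not 2.

Neither direction holds.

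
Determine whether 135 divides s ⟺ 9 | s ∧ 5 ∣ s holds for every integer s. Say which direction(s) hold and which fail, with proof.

(→) If 135 ∣ s, write s = 135q. Since 135 = 15·9, s = 9·(15q), so 9 ∣ s; and since 135 = 27·5, s = 5·(27q), so 5 ∣ s.

(←) This fails: take s = 45. Both 9 ∣ 45 and 5 ∣ 45, yet 45 is not a multiple of 135 (since 45 = 0·135 + 45), so 135 ∤ 45.

Not equivalent: only (⇒) holds.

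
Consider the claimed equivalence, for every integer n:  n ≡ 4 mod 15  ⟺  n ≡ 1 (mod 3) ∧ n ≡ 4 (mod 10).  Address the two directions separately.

(⟹) This fails: n = 19 gives 19 ≡ 4 (mod 15) but 19 ≡ 9 (mod 10), so the conjunction on the right does not hold.

(⟸) Conversely, if n ≡ 1 (mod 3) and n ≡ 4 (mod 10), then by the Chinese remainder theorem n ≡ 4 (mod 30). Since 4 ≡ 4 (mod 15) and 15 ∣ 30, we get n ≡ 4 (mod 15).

Not equivalent: only (⇐) holds.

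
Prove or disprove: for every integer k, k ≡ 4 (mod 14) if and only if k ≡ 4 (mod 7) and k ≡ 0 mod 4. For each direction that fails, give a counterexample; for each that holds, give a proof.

The forward direction fails; the converse holds.

Forward direction. This fails: k = 18 gives 18 ≡ 4 (mod 14) but 18 ≡ 2 (mod 4), so the conjunction on the right does not hold.

Converse. If k ≡ 4 (mod 7) and k ≡ 0 (mod 4), then by the Chinese remainder theorem k ≡ 4 (mod 28). Since 4 ≡ 4 (mod 14) and 14 ∣ 28, we get k ≡ 4 (mod 14).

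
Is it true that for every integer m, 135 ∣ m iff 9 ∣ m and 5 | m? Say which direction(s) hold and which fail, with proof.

Not equivalent: only (⇒) holds.

(⟹) If 135 ∣ m, write m = 135q. Since 135 = 15·9, m = 9·(15q), so 9 ∣ m; and since 135 = 27·5, m = 5·(27q), so 5 ∣ m.

(⟸) This fails: take m = 45. Both 9 ∣ 45 and 5 ∣ 45, yet 45 is not a multiple of 135 (since 45 = 0·135 + 45), so 135 ∤ 45.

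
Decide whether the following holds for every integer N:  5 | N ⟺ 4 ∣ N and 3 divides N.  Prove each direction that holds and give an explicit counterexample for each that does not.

(⟹) This fails: take N = 5. Certainly 5 ∣ 5, but 4 ∤ 5.

(⟸) This fails: take N = 12. Both 4 ∣ 12 and 3 ∣ 12, yet 12 is not a multiple of 5 (since 12 = 2·5 + 2), so 5 ∤ 12.

Neither direction holds.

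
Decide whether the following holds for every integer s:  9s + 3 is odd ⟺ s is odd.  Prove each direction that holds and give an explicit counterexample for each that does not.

(⟹) This fails: s = 6 gives 9s + 3 = 57, which is odd, but 6 is even, not odd.

(⟸) This also fails: s = 5 is odd, but 9s + 3 = 48 is even, not odd.

Neither direction holds.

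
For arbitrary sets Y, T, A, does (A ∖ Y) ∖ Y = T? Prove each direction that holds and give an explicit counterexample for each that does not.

Neither inclusion holds.

(⊆) This inclusion fails. Take Y = ∅, T = ∅, A = {1}; then 1 ∈ (A ∖ Y) ∖ Y but 1 ∉ T.

(⊇) This inclusion fails. Take Y = ∅, T = {1}, A = ∅; then 1 ∈ T but 1 ∉ (A ∖ Y) ∖ Y.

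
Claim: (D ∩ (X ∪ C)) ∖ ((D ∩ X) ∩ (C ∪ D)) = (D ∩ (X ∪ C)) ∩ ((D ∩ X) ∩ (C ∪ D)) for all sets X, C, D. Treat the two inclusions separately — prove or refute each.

Both inclusions fail.

(⊆) This inclusion fails. Take X = ∅, C = {1}, D = {1}; then 1 ∈ (D ∩ (X ∪ C)) ∖ ((D ∩ X) ∩ (C ∪ D)) but 1 ∉ (D ∩ (X ∪ C)) ∩ ((D ∩ X) ∩ (C ∪ D)).

(⊇) This inclusion fails. Take X = {1}, C = ∅, D = {1}; then 1 ∈ (D ∩ (X ∪ C)) ∩ ((D ∩ X) ∩ (C ∪ D)) but 1 ∉ (D ∩ (X ∪ C)) ∖ ((D ∩ X) ∩ (C ∪ D)).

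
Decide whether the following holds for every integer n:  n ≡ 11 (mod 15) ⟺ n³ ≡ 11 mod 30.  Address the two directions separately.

Forward direction. This fails: take n = 26. Then 26 ≡ 11 (mod 15), but 26³ = 17576 ≡ 26 (mod 30), not 11.

Converse. The residues r modulo 30 with r³ ≡ 11 (mod 30) are exactly {11}, and each is ≡ 11 (mod 15).

Only the reverse direction holds.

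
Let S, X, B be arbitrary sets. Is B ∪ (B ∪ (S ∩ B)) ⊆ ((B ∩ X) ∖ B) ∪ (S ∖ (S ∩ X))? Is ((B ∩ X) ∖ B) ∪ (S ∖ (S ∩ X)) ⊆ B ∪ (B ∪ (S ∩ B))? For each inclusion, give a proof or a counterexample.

(⟹) This inclusion fails. Take S = ∅, X = ∅, B = {1}; then 1 ∈ B ∪ (B ∪ (S ∩ B)) but 1 ∉ ((B ∩ X) ∖ B) ∪ (S ∖ (S ∩ X)).

(⟸) This inclusion fails. Take S = {1}, X = ∅, B = ∅; then 1 ∈ ((B ∩ X) ∖ B) ∪ (S ∖ (S ∩ X)) but 1 ∉ B ∪ (B ∪ (S ∩ B)).

Both inclusions fail.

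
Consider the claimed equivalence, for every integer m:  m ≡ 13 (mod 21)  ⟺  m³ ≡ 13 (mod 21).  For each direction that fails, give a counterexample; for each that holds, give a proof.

Only the forward implication holds.

(⇒) Suppose m ≡ 13 (mod 21). Write m = 21j + 13. Then (21j + 13)³ = 9261j³ + 17199j² + 10647j + 2197 = 21(441j³ + 819j² + 507j + 104) + 13, so m³ ≡ 13 (mod 21).

(⇐) This fails: take m = 10. Then 10³ = 1000 ≡ 13 (mod 21), yet 10 ≡ 10 (mod 21), not 13.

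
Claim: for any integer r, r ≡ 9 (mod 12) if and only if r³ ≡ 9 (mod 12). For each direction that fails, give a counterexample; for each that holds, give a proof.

(⇒) Suppose r ≡ 9 (mod 12). Write r = 12j + 9. Then (12j + 9)³ = 1728j³ + 3888j² + 2916j + 729 = 12(144j³ + 324j² + 243j + 60) + 9, so r³ ≡ 9 (mod 12).

(⇐) Conversely, suppose r³ ≡ 9 (mod 12). The only residue r in {0, …, 11} with r³ ≡ 9 (mod 12) is r = 9, so r ≡ 9 (mod 12).

Both directions hold.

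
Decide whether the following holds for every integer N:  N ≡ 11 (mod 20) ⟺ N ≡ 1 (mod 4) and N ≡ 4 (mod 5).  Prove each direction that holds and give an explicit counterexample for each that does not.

Forward direction. This fails: N = 11 gives 11 ≡ 11 (mod 20) but 11 ≡ 3 (mod 4), so the conjunction on the right does not hold.

Converse. This fails: N = 9 satisfies both congruences on the right (9 ≡ 1 mod 4 and 9 ≡ 4 mod 5) yet 9 ≡ 9 (mod 20), not 11.

Neither direction holds.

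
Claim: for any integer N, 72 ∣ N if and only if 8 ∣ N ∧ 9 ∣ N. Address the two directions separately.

Forward direction. If 72 ∣ N, write N = 72q. Since 72 = 9·8, N = 8·(9q), so 8 ∣ N; and since 72 = 8·9, N = 9·(8q), so 9 ∣ N.

Converse. Suppose 8 ∣ N and 9 ∣ N. Any common multiple of 8 and 9 is a multiple of their lcm; here gcd(8, 9) = 1, so lcm(8, 9) = 8·9 = 72, so 72 ∣ N.

Both directions hold.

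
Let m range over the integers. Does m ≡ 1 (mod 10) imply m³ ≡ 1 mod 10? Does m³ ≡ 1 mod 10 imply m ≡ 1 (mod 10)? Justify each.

(→) Suppose m ≡ 1 (mod 10). Write m = 10j + 1. Then (10j + 1)³ = 1000j³ + 300j² + 30j + 1 = 10(100j³ + 30j² + 3j) + 1, so m³ ≡ 1 (mod 10).

(←) For the converse, argue contrapositively. If m ≢ 1 (mod 10), then m is congruent to one of 0, 2, 3, 4, 5, 6, 7, 8, 9 modulo 10, and these give m³ ≡ 0, 8, 7, 4, 5, 6, 3, 2, 9 respectively — never 1.

The biconditional holds.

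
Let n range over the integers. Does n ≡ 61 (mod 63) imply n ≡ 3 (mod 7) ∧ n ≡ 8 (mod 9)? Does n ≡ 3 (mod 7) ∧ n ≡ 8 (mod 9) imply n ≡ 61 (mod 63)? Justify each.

(⇒) This fails: n = 61 gives 61 ≡ 61 (mod 63) but 61 ≡ 5 (mod 7), so the conjunction on the right does not hold.

(⇐) This fails: n = 17 satisfies both congruences on the right (17 ≡ 3 mod 7 and 17 ≡ 8 mod 9) yet 17 ≡ 17 (mod 63), not 61.

Neither implication holds.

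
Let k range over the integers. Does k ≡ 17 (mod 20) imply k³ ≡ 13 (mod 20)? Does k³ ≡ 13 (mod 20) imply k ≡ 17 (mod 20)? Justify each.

(→) Suppose k ≡ 17 (mod 20). Write k = 20j + 17. Then (20j + 17)³ = 8000j³ + 20400j² + 17340j + 4913 = 20(400j³ + 1020j² + 867j + 245) + 13, so k³ ≡ 13 (mod 20).

(←) Conversely, suppose k³ ≡ 13 (mod 20). The only residue r in {0, …, 19} with r³ ≡ 13 (mod 20) is r = 17, so k ≡ 17 (mod 20).

Both directions hold; the statement is true.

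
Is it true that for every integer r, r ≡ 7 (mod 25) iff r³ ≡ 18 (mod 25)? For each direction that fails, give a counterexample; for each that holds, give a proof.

Both implications hold.

[⇒] Suppose r ≡ 7 (mod 25). Write r = 25j + 7. Then (25j + 7)³ = 15625j³ + 13125j² + 3675j + 343 = 25(625j³ + 525j² + 147j + 13) + 18, so r³ ≡ 18 (mod 25).

[⇐] Conversely, suppose r³ ≡ 18 (mod 25). The only residue r in {0, …, 24} with r³ ≡ 18 (mod 25) is r = 7, so r ≡ 7 (mod 25).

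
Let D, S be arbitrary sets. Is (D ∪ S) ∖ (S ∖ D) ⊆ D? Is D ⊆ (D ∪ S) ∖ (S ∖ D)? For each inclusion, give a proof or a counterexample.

Both inclusions hold; the sets are equal.

Forward inclusion. Let x ∈ (D ∪ S) ∖ (S ∖ D). Then either x ∈ D and x ∉ S; or x ∈ D ∩ S. In each case x ∈ D, so (D ∪ S) ∖ (S ∖ D) ⊆ D.

Reverse inclusion. Let x ∈ D. Then either x ∈ D and x ∉ S; or x ∈ D ∩ S. In each case x ∈ (D ∪ S) ∖ (S ∖ D), so D ⊆ (D ∪ S) ∖ (S ∖ D).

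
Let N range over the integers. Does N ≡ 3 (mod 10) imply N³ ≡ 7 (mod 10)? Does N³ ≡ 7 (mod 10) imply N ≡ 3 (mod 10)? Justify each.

Both implications hold.

(⇒) Suppose N ≡ 3 (mod 10). Write N = 10j + 3. Then (10j + 3)³ = 1000j³ + 900j² + 270j + 27 = 10(100j³ + 90j² + 27j + 2) + 7, so N³ ≡ 7 (mod 10).

(⇐) Conversely, suppose N³ ≡ 7 (mod 10). The only residue r in {0, …, 9} with r³ ≡ 7 (mod 10) is r = 3, so N ≡ 3 (mod 10).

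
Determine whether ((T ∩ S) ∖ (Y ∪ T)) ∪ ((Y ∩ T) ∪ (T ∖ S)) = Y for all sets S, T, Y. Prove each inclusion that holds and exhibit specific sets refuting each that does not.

(⟹) This inclusion fails. Take S = ∅, T = {1}, Y = ∅; then 1 ∈ ((T ∩ S) ∖ (Y ∪ T)) ∪ ((Y ∩ T) ∪ (T ∖ S)) but 1 ∉ Y.

(⟸) This inclusion fails. Take S = ∅, T = ∅, Y = {1}; then 1 ∈ Y but 1 ∉ ((T ∩ S) ∖ (Y ∪ T)) ∪ ((Y ∩ T) ∪ (T ∖ S)).

Neither inclusion holds.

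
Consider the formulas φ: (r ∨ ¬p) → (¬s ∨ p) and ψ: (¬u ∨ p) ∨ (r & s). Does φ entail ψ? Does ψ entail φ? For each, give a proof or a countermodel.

(⇒) fails and (⇐) fails.

(→) This fails. Under r = F, p = F, s = F, u = T, the left side is true but the right side is false.

(←) This fails. Under r = F, p = F, s = T, u = F, the left side is false but the right side is true.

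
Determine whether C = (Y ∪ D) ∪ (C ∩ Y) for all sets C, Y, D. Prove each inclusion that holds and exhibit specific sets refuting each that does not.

(⟹) This inclusion fails. Take C = {1}, Y = ∅, D = ∅; then 1 ∈ C but 1 ∉ (Y ∪ D) ∪ (C ∩ Y).

(⟸) This inclusion fails. Take C = ∅, Y = {1}, D = ∅; then 1 ∈ (Y ∪ D) ∪ (C ∩ Y) but 1 ∉ C.

Neither inclusion holds.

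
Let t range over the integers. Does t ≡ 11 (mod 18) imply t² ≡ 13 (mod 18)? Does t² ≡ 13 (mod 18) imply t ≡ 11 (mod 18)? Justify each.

(⇒) holds; (⇐) fails.

(⇒) Suppose t ≡ 11 (mod 18). Write t = 18j + 11. Then (18j + 11)² = 324j² + 396j + 121 = 18(18j² + 22j + 6) + 13, so t² ≡ 13 (mod 18).

(⇐) This fails: take t = 7. Then 7² = 49 ≡ 13 (mod 18), yet 7 ≡ 7 (mod 18), not 11.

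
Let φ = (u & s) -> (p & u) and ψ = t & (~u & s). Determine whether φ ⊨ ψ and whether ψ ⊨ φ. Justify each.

The forward direction fails; the converse holds.

Forward direction. This fails. Under u = F, s = F, t = F, p = F, the left side is true but the right side is false.

Converse. Assume the antecedent. If u is true, the antecedent cannot hold. If u is false, (u & s) -> (p & u) reduces to true regardless of the other variables. Either way (u & s) -> (p & u) holds.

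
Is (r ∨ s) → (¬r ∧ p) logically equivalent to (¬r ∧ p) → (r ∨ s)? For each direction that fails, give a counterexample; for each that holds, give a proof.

Neither implication holds.

[⇒] This fails. Under s = F, r = F, p = T, the left side is true but the right side is false.

[⇐] This fails. Under s = T, r = F, p = F, the left side is false but the right side is true.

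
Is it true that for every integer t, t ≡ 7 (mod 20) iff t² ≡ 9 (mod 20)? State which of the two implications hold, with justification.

(⇒) holds; (⇐) fails.

(⟹) Suppose t ≡ 7 (mod 20). Write t = 20j + 7. Then (20j + 7)² = 400j² + 280j + 49 = 20(20j² + 14j + 2) + 9, so t² ≡ 9 (mod 20).

(⟸) This fails: take t = 3. Then 3² = 9 ≡ 9 (mod 20), yet 3 ≡ 3 (mod 20), not 7.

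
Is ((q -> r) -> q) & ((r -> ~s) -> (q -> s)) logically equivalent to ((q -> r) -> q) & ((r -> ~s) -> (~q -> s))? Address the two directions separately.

The forward direction holds; the converse fails.

(⇐) This fails. Under r = F, s = F, q = T, the left side is false but the right side is true.

(⇒) Assume the antecedent. If r is true, the antecedent forces (r = T, s = T, q = T), and the consequent holds there. If r is false, the antecedent forces (r = F, s = T, q = T), and the consequent holds there. Either way the consequent holds.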